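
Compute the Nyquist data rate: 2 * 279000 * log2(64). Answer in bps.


Rate = 2 * B * log2(M) = 2 * 279000 * 6.0 = 3348000.0

3348000.0 bps


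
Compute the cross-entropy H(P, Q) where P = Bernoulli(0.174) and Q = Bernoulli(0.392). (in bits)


H(P,Q) = -p*log2(q) - (1-p)*log2(1-q). -0.174*log2(0.392) = 0.235087; -0.826*log2(0.608) = 0.592950. H(P,Q) = 0.235087 + 0.592950 = 0.828

0.828 bits


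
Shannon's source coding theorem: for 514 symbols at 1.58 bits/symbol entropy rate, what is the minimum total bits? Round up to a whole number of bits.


Minimum bits >= n * H = 514 * 1.58 = 812.12, rounded up to a whole number of bits = 813

813 bits


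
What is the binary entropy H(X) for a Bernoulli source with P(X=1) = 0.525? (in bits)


H = -p*log2(p) - (1-p)*log2(1-p). -0.525*log2(0.525) = 0.488046; -0.475*log2(0.475) = 0.510150. H = 0.488046 + 0.510150 = 0.9982

0.9982 bits


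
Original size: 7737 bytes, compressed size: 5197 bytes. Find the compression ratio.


Ratio = original / compressed = 7737 / 5197 = 1.4887

1.4887


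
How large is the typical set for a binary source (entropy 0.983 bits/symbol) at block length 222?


log2|A_typical| = nH = 222 * 0.983 = 218.226, so |A_typical| ~ 2^218.226 = 4.927e+65

4.927e+65


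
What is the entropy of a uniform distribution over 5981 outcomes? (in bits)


H = log2(n) = log2(5981) = 12.5462

12.5462 bits


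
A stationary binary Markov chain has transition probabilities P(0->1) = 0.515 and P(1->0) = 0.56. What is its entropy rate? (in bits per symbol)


Stationary distribution: pi_0 = p10/(p01+p10) = 0.5209, pi_1 = 0.4791. Entropy rate H' = pi_0*H(p01) + pi_1*H(p10) = 0.5209*0.9994 + 0.4791*0.9896 = 0.9947

0.9947 bits/symbol


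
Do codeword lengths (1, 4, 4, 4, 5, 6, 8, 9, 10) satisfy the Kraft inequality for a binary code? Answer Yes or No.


Kraft sum = sum(2^(-l_i)) = 0.7412, need <= 1. Result: satisfied (a binary prefix-free code with these lengths exists)

Yes


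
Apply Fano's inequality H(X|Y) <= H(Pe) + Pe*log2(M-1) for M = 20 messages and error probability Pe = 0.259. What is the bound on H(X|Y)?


H(Pe) = -Pe*log2(Pe) - (1-Pe)*log2(1-Pe) = -0.259*log2(0.259) - 0.741*log2(0.741) = 0.504785 + 0.320449 = 0.8252. Pe*log2(M-1) = 0.259*log2(19) = 1.100213. Bound = H(Pe) + Pe*log2(M-1) = 0.504785 + 0.320449 + 1.100213 = 1.9254

1.9254 bits


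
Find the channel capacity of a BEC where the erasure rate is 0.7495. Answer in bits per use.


C = 1 - epsilon = 1 - 0.7495 = 0.2505

0.2505 bits


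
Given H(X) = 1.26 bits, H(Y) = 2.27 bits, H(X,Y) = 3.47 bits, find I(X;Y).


I(X;Y) = H(X) + H(Y) - H(X,Y) = 1.26 + 2.27 - 3.47 = 0.06

0.06 bits


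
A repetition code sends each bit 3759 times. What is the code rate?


Rate = k/n = 1/3759

1/3759


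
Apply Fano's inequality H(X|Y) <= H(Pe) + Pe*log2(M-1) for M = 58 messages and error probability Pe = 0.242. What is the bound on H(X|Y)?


H(Pe) = -Pe*log2(Pe) - (1-Pe)*log2(1-Pe) = -0.242*log2(0.242) - 0.758*log2(0.758) = 0.495355 + 0.302996 = 0.7984. Pe*log2(M-1) = 0.242*log2(57) = 1.411559. Bound = H(Pe) + Pe*log2(M-1) = 0.495355 + 0.302996 + 1.411559 = 2.2099

2.2099 bits


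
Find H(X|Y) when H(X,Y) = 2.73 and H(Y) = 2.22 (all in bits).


H(X|Y) = H(X,Y) - H(Y) = 2.73 - 2.22 = 0.51

0.51 bits


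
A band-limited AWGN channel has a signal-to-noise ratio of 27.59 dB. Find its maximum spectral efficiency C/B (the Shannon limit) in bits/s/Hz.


SNR_linear = 10^(27.59/10) = 574.1165; C/B = log2(1 + SNR_linear) = log2(1 + 574.1165) = 9.1677

9.1677 bits/s/Hz


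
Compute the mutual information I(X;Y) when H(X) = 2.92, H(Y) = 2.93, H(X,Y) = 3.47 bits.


I(X;Y) = H(X) + H(Y) - H(X,Y) = 2.92 + 2.93 - 3.47 = 2.38

2.38 bits


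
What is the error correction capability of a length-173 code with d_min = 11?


Correction capability = floor((d-1)/2) = floor((11-1)/2) = 5

5 errors


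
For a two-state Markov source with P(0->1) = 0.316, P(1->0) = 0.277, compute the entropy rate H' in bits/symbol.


Stationary distribution: pi_0 = p10/(p01+p10) = 0.4671, pi_1 = 0.5329. Entropy rate H' = pi_0*H(p01) + pi_1*H(p10) = 0.4671*0.9 + 0.5329*0.8513 = 0.8741

0.8741 bits/symbol


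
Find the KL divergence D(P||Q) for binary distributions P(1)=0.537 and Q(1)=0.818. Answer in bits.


KL = p*log2(p/q) + (1-p)*log2((1-p)/(1-q)) = 0.537*log2(0.537/0.818) + 0.463*log2(0.463/0.182) = 0.2976

0.2976 bits


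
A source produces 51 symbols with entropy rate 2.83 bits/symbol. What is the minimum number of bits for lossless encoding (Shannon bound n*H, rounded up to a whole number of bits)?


Minimum bits >= n * H = 51 * 2.83 = 144.33, rounded up to a whole number of bits = 145

145 bits


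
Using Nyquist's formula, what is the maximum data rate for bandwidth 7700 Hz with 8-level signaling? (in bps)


Rate = 2 * B * log2(M) = 2 * 7700 * 3.0 = 46200.0

46200.0 bps


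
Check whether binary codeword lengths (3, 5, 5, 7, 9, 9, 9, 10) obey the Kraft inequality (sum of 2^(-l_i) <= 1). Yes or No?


Kraft sum = sum(2^(-l_i)) = 0.2021, need <= 1. Result: satisfied (a binary prefix-free code with these lengths exists)

Yes


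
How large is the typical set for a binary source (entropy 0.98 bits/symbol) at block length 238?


log2|A_typical| = nH = 238 * 0.98 = 233.24, so |A_typical| ~ 2^233.24 = 1.630e+70

1.630e+70


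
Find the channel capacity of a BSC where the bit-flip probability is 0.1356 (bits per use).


H(p) = -p*log2(p) - (1-p)*log2(1-p) = -0.1356*log2(0.1356) - 0.8644*log2(0.8644) = 0.390877 + 0.181722 = 0.5726. C = 1 - H(p) = 1 - 0.5726 = 0.4274

0.4274 bits


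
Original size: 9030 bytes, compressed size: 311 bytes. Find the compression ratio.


Ratio = original / compressed = 9030 / 311 = 29.0354

29.0354


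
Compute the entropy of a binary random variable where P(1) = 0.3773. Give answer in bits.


H = -p*log2(p) - (1-p)*log2(1-p). -0.3773*log2(0.3773) = 0.530565; -0.6227*log2(0.6227) = 0.425547. H = 0.530565 + 0.425547 = 0.9561

0.9561 bits


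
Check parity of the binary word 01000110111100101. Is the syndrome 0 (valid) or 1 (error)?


Syndrome = XOR of all bits = 0 XOR 1 XOR 0 XOR 0 XOR 0 XOR 1 XOR 1 XOR 0 XOR 1 XOR 1 XOR 1 XOR 1 XOR 0 XOR 0 XOR 1 XOR 0 XOR 1 = 1

1


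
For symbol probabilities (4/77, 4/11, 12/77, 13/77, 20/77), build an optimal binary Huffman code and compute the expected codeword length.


Huffman construction (repeatedly merge the two least-probable nodes; each merge adds 1 bit to every symbol beneath it): 4/77 + 12/77 = 16/77; 13/77 + 16/77 = 29/77; 20/77 + 4/11 = 48/77; 29/77 + 48/77 = 1. Resulting codeword lengths (in the order the probabilities were given): (3, 2, 3, 2, 2). L_avg = sum(p_i * l_i) = 4/77*3 + 4/11*2 + 12/77*3 + 13/77*2 + 20/77*2 = 170/77 = 2.2078

2.2078 bits


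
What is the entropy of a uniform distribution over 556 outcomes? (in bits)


H = log2(n) = log2(556) = 9.1189

9.1189 bits


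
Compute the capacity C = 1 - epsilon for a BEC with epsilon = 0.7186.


C = 1 - epsilon = 1 - 0.7186 = 0.2814

0.2814 bits


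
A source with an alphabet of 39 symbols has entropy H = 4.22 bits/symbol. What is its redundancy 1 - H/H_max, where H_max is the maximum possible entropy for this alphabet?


H_max = log2(K) = log2(39) = 5.2854 bits/symbol. Redundancy = 1 - H/H_max = 1 - 4.22/5.2854 = 1 - 0.7984 = 0.2016

0.2016


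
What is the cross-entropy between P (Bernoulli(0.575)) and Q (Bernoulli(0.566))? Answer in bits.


H(P,Q) = -p*log2(q) - (1-p)*log2(1-q). -0.575*log2(0.566) = 0.472147; -0.425*log2(0.434) = 0.511799. H(P,Q) = 0.472147 + 0.511799 = 0.9839

0.9839 bits


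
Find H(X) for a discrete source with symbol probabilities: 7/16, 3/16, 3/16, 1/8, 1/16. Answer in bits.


H = -sum(p_i * log2(p_i)). Terms: -(7/16)*log2(7/16) = 0.521782; -(3/16)*log2(3/16) = 0.452820; -(3/16)*log2(3/16) = 0.452820; -(1/8)*log2(1/8) = 0.375000; -(1/16)*log2(1/16) = 0.250000. H = 0.521782 + 0.452820 + 0.452820 + 0.375000 + 0.250000 = 2.0524

2.0524 bits


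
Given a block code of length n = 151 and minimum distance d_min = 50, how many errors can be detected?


Detection capability = d_min - 1 = 50 - 1 = 49

49 errors


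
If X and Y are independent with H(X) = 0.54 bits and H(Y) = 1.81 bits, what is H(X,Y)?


For independent variables, H(X,Y) = H(X) + H(Y) = 0.54 + 1.81 = 2.35

2.35 bits


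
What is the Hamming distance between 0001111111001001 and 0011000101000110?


Count differing positions: . . ^ . ^ ^ ^ . ^ . . . ^ ^ ^ ^ = 9 differences

9


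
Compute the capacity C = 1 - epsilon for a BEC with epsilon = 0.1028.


C = 1 - epsilon = 1 - 0.1028 = 0.8972

0.8972 bits


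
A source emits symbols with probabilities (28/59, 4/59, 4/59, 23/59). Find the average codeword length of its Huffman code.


Huffman construction (repeatedly merge the two least-probable nodes; each merge adds 1 bit to every symbol beneath it): 4/59 + 4/59 = 8/59; 8/59 + 23/59 = 31/59; 28/59 + 31/59 = 1. Resulting codeword lengths (in the order the probabilities were given): (1, 3, 3, 2). L_avg = sum(p_i * l_i) = 28/59*1 + 4/59*3 + 4/59*3 + 23/59*2 = 98/59 = 1.661

1.661 bits


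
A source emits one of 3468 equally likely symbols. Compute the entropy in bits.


H = log2(n) = log2(3468) = 11.7599

11.7599 bits


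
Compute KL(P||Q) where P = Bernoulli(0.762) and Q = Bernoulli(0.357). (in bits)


KL = p*log2(p/q) + (1-p)*log2((1-p)/(1-q)) = 0.762*log2(0.762/0.357) + 0.238*log2(0.238/0.643) = 0.4923

0.4923 bits


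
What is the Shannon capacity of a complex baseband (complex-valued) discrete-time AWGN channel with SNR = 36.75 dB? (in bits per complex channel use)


SNR_linear = 10^(36.75/10) = 4731.5126; C = log2(1 + SNR_linear) = log2(1 + 4731.5126) = 12.2084

12.2084 bits/channel use


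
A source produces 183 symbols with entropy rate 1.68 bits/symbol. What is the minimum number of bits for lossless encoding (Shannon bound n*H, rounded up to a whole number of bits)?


Minimum bits >= n * H = 183 * 1.68 = 307.44, rounded up to a whole number of bits = 308

308 bits


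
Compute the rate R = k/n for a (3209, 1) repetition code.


Rate = k/n = 1/3209

1/3209


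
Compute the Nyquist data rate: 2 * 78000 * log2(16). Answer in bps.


Rate = 2 * B * log2(M) = 2 * 78000 * 4.0 = 624000.0

624000.0 bps


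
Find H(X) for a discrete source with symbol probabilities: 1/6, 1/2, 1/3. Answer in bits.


H = -sum(p_i * log2(p_i)). Terms: -(1/6)*log2(1/6) = 0.430827; -(1/2)*log2(1/2) = 0.500000; -(1/3)*log2(1/3) = 0.528321. H = 0.430827 + 0.500000 + 0.528321 = 1.4591

1.4591 bits


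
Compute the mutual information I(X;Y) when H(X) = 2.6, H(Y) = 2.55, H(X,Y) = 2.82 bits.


I(X;Y) = H(X) + H(Y) - H(X,Y) = 2.6 + 2.55 - 2.82 = 2.33

2.33 bits


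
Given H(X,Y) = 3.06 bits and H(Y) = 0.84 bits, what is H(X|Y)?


H(X|Y) = H(X,Y) - H(Y) = 3.06 - 0.84 = 2.22

2.22 bits


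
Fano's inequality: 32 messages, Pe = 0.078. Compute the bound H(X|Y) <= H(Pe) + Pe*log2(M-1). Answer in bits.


H(Pe) = -Pe*log2(Pe) - (1-Pe)*log2(1-Pe) = -0.078*log2(0.078) - 0.922*log2(0.922) = 0.287070 + 0.108023 = 0.3951. Pe*log2(M-1) = 0.078*log2(31) = 0.386427. Bound = H(Pe) + Pe*log2(M-1) = 0.287070 + 0.108023 + 0.386427 = 0.7815

0.7815 bits


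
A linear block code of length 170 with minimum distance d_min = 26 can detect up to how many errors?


Detection capability = d_min - 1 = 26 - 1 = 25

25 errors


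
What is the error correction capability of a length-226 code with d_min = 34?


Correction capability = floor((d-1)/2) = floor((34-1)/2) = 16

16 errors


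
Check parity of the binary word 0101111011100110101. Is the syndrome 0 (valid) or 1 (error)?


Syndrome = XOR of all bits = 0 XOR 1 XOR 0 XOR 1 XOR 1 XOR 1 XOR 1 XOR 0 XOR 1 XOR 1 XOR 1 XOR 0 XOR 0 XOR 1 XOR 1 XOR 0 XOR 1 XOR 0 XOR 1 = 0

0


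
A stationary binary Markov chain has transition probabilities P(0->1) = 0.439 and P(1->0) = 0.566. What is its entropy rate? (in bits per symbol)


Stationary distribution: pi_0 = p10/(p01+p10) = 0.5632, pi_1 = 0.4368. Entropy rate H' = pi_0*H(p01) + pi_1*H(p10) = 0.5632*0.9892 + 0.4368*0.9874 = 0.9884

0.9884 bits/symbol


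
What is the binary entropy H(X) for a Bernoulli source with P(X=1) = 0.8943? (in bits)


H = -p*log2(p) - (1-p)*log2(1-p). -0.8943*log2(0.8943) = 0.144134; -0.1057*log2(0.1057) = 0.342674. H = 0.144134 + 0.342674 = 0.4868

0.4868 bits


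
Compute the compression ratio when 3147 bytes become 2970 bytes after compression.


Ratio = original / compressed = 3147 / 2970 = 1.0596

1.0596


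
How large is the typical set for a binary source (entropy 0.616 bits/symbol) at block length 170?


log2|A_typical| = nH = 170 * 0.616 = 104.72, so |A_typical| ~ 2^104.72 = 3.341e+31

3.341e+31


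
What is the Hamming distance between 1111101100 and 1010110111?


Count differing positions: . ^ . ^ . ^ ^ . ^ ^ = 6 differences

6


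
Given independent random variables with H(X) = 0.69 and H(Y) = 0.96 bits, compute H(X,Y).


For independent variables, H(X,Y) = H(X) + H(Y) = 0.69 + 0.96 = 1.65

1.65 bits


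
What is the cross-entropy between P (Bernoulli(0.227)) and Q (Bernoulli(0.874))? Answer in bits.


H(P,Q) = -p*log2(q) - (1-p)*log2(1-q). -0.227*log2(0.874) = 0.044105; -0.773*log2(0.126) = 2.310114. H(P,Q) = 0.044105 + 2.310114 = 2.3542

2.3542 bits


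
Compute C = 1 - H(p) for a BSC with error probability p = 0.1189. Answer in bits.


H(p) = -p*log2(p) - (1-p)*log2(1-p) = -0.1189*log2(0.1189) - 0.8811*log2(0.8811) = 0.365282 + 0.160909 = 0.5262. C = 1 - H(p) = 1 - 0.5262 = 0.4738

0.4738 bits


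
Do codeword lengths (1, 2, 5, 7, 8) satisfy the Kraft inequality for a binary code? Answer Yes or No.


Kraft sum = sum(2^(-l_i)) = 0.793, need <= 1. Result: satisfied (a binary prefix-free code with these lengths exists)

Yes


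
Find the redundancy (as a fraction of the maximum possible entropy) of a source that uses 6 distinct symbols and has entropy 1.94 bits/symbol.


H_max = log2(K) = log2(6) = 2.585 bits/symbol. Redundancy = 1 - H/H_max = 1 - 1.94/2.585 = 1 - 0.7505 = 0.2495

0.2495


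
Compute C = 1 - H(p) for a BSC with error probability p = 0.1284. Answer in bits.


H(p) = -p*log2(p) - (1-p)*log2(1-p) = -0.1284*log2(0.1284) - 0.8716*log2(0.8716) = 0.380229 + 0.172805 = 0.553. C = 1 - H(p) = 1 - 0.553 = 0.447

0.447 bits


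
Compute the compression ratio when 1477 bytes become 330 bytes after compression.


Ratio = original / compressed = 1477 / 330 = 4.4758

4.4758


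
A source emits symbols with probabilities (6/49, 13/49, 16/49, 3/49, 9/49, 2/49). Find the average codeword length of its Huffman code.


Huffman construction (repeatedly merge the two least-probable nodes; each merge adds 1 bit to every symbol beneath it): 2/49 + 3/49 = 5/49; 5/49 + 6/49 = 11/49; 9/49 + 11/49 = 20/49; 13/49 + 16/49 = 29/49; 20/49 + 29/49 = 1. Resulting codeword lengths (in the order the probabilities were given): (3, 2, 2, 4, 2, 4). L_avg = sum(p_i * l_i) = 6/49*3 + 13/49*2 + 16/49*2 + 3/49*4 + 9/49*2 + 2/49*4 = 114/49 = 2.3265

2.3265 bits


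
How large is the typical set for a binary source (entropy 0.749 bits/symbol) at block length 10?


log2|A_typical| = nH = 10 * 0.749 = 7.49, so |A_typical| ~ 2^7.49 = 1.798e+02

1.798e+02


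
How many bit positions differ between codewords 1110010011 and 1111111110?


Count differing positions: . . . ^ ^ . ^ ^ . ^ = 5 differences

5


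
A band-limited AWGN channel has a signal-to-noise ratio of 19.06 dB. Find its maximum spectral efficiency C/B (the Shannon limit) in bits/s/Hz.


SNR_linear = 10^(19.06/10) = 80.5378; C/B = log2(1 + SNR_linear) = log2(1 + 80.5378) = 6.3494

6.3494 bits/s/Hz


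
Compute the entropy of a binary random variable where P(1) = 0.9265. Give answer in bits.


H = -p*log2(p) - (1-p)*log2(1-p). -0.9265*log2(0.9265) = 0.102042; -0.0735*log2(0.0735) = 0.276809. H = 0.102042 + 0.276809 = 0.3789

0.3789 bits


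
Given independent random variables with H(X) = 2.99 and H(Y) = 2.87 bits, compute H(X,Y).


For independent variables, H(X,Y) = H(X) + H(Y) = 2.99 + 2.87 = 5.86

5.86 bits


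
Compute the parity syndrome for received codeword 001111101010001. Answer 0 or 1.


Syndrome = XOR of all bits = 0 XOR 0 XOR 1 XOR 1 XOR 1 XOR 1 XOR 1 XOR 0 XOR 1 XOR 0 XOR 1 XOR 0 XOR 0 XOR 0 XOR 1 = 0

0


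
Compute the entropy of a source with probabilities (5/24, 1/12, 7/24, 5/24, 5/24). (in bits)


H = -sum(p_i * log2(p_i)). Terms: -(5/24)*log2(5/24) = 0.471466; -(1/12)*log2(1/12) = 0.298747; -(7/24)*log2(7/24) = 0.518469; -(5/24)*log2(5/24) = 0.471466; -(5/24)*log2(5/24) = 0.471466. H = 0.471466 + 0.298747 + 0.518469 + 0.471466 + 0.471466 = 2.2316

2.2316 bits


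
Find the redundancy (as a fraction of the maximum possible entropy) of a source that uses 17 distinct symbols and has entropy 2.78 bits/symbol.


H_max = log2(K) = log2(17) = 4.0875 bits/symbol. Redundancy = 1 - H/H_max = 1 - 2.78/4.0875 = 1 - 0.6801 = 0.3199

0.3199


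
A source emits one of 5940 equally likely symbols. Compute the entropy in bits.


H = log2(n) = log2(5940) = 12.5362

12.5362 bits


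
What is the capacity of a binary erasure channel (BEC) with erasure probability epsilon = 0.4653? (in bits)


C = 1 - epsilon = 1 - 0.4653 = 0.5347

0.5347 bits


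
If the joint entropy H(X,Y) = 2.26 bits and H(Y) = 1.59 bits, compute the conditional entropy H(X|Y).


H(X|Y) = H(X,Y) - H(Y) = 2.26 - 1.59 = 0.67

0.67 bits


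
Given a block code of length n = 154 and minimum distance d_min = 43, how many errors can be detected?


Detection capability = d_min - 1 = 43 - 1 = 42

42 errors


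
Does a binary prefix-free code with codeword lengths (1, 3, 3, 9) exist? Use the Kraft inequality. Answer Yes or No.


Kraft sum = sum(2^(-l_i)) = 0.752, need <= 1. Result: satisfied (a binary prefix-free code with these lengths exists)

Yes


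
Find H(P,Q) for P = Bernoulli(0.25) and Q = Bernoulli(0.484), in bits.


H(P,Q) = -p*log2(q) - (1-p)*log2(1-q). -0.25*log2(0.484) = 0.261730; -0.75*log2(0.516) = 0.715918. H(P,Q) = 0.261730 + 0.715918 = 0.9776

0.9776 bits


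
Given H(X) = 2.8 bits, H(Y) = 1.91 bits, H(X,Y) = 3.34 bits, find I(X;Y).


I(X;Y) = H(X) + H(Y) - H(X,Y) = 2.8 + 1.91 - 3.34 = 1.37

1.37 bits


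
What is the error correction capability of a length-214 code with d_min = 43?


Correction capability = floor((d-1)/2) = floor((43-1)/2) = 21

21 errors


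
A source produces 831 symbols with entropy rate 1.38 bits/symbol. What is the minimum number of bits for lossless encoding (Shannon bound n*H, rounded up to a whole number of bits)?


Minimum bits >= n * H = 831 * 1.38 = 1146.78, rounded up to a whole number of bits = 1147

1147 bits


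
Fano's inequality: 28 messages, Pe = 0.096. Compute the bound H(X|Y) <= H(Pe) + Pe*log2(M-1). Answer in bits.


H(Pe) = -Pe*log2(Pe) - (1-Pe)*log2(1-Pe) = -0.096*log2(0.096) - 0.904*log2(0.904) = 0.324559 + 0.131627 = 0.4562. Pe*log2(M-1) = 0.096*log2(27) = 0.456469. Bound = H(Pe) + Pe*log2(M-1) = 0.324559 + 0.131627 + 0.456469 = 0.9127

0.9127 bits


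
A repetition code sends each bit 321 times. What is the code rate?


Rate = k/n = 1/321

1/321


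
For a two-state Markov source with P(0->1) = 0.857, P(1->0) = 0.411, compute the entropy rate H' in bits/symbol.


Stationary distribution: pi_0 = p10/(p01+p10) = 0.3241, pi_1 = 0.6759. Entropy rate H' = pi_0*H(p01) + pi_1*H(p10) = 0.3241*0.592 + 0.6759*0.977 = 0.8522

0.8522 bits/symbol


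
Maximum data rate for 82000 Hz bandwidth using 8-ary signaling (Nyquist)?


Rate = 2 * B * log2(M) = 2 * 82000 * 3.0 = 492000.0

492000.0 bps


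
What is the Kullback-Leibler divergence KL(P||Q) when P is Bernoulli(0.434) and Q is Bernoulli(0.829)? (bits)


KL = p*log2(p/q) + (1-p)*log2((1-p)/(1-q)) = 0.434*log2(0.434/0.829) + 0.566*log2(0.566/0.171) = 0.5722

0.5722 bits


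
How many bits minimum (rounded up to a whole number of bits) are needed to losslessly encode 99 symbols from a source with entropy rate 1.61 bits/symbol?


Minimum bits >= n * H = 99 * 1.61 = 159.39, rounded up to a whole number of bits = 160

160 bits


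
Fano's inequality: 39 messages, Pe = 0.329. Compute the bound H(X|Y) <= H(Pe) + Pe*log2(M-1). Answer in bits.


H(Pe) = -Pe*log2(Pe) - (1-Pe)*log2(1-Pe) = -0.329*log2(0.329) - 0.671*log2(0.671) = 0.527664 + 0.386238 = 0.9139. Pe*log2(M-1) = 0.329*log2(38) = 1.726568. Bound = H(Pe) + Pe*log2(M-1) = 0.527664 + 0.386238 + 1.726568 = 2.6405

2.6405 bits


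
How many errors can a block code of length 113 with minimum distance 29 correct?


Correction capability = floor((d-1)/2) = floor((29-1)/2) = 14

14 errors


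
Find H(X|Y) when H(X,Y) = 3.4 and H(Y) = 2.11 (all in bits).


H(X|Y) = H(X,Y) - H(Y) = 3.4 - 2.11 = 1.29

1.29 bits


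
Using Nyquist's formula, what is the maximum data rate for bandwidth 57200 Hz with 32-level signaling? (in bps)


Rate = 2 * B * log2(M) = 2 * 57200 * 5.0 = 572000.0

572000.0 bps


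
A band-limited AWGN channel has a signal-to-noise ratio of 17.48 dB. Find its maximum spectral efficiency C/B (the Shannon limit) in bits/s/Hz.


SNR_linear = 10^(17.48/10) = 55.9758; C/B = log2(1 + SNR_linear) = log2(1 + 55.9758) = 5.8323

5.8323 bits/s/Hz


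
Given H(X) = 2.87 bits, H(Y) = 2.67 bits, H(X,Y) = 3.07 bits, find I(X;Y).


I(X;Y) = H(X) + H(Y) - H(X,Y) = 2.87 + 2.67 - 3.07 = 2.47

2.47 bits


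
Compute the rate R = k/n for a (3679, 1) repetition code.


Rate = k/n = 1/3679

1/3679


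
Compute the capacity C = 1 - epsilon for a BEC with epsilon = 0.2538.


C = 1 - epsilon = 1 - 0.2538 = 0.7462

0.7462 bits


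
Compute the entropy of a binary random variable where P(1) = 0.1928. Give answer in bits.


H = -p*log2(p) - (1-p)*log2(1-p). -0.1928*log2(0.1928) = 0.457866; -0.8072*log2(0.8072) = 0.249426. H = 0.457866 + 0.249426 = 0.7073

0.7073 bits


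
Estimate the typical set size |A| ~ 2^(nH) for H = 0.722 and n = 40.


log2|A_typical| = nH = 40 * 0.722 = 28.88, so |A_typical| ~ 2^28.88 = 4.940e+08

4.940e+08


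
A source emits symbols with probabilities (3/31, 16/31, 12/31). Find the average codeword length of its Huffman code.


Huffman construction (repeatedly merge the two least-probable nodes; each merge adds 1 bit to every symbol beneath it): 3/31 + 12/31 = 15/31; 15/31 + 16/31 = 1. Resulting codeword lengths (in the order the probabilities were given): (2, 1, 2). L_avg = sum(p_i * l_i) = 3/31*2 + 16/31*1 + 12/31*2 = 46/31 = 1.4839

1.4839 bits


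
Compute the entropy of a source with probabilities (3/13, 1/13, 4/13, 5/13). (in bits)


H = -sum(p_i * log2(p_i)). Terms: -(3/13)*log2(3/13) = 0.488187; -(1/13)*log2(1/13) = 0.284649; -(4/13)*log2(4/13) = 0.523212; -(5/13)*log2(5/13) = 0.530197. H = 0.488187 + 0.284649 + 0.523212 + 0.530197 = 1.8262

1.8262 bits


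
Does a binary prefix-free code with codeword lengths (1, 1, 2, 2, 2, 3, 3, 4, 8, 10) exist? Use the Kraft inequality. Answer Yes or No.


Kraft sum = sum(2^(-l_i)) = 2.0674, need <= 1. Result: violated (a binary prefix-free code with these lengths cannot exist)

No


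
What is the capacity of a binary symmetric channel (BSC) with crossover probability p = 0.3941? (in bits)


H(p) = -p*log2(p) - (1-p)*log2(1-p) = -0.3941*log2(0.3941) - 0.6059*log2(0.6059) = 0.529421 + 0.437974 = 0.9674. C = 1 - H(p) = 1 - 0.9674 = 0.0326

0.0326 bits


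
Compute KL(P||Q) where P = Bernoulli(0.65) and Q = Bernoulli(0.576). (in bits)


KL = p*log2(p/q) + (1-p)*log2((1-p)/(1-q)) = 0.65*log2(0.65/0.576) + 0.35*log2(0.35/0.424) = 0.0165

0.0165 bits


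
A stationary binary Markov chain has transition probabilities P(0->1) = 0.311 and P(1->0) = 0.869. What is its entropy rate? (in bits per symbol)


Stationary distribution: pi_0 = p10/(p01+p10) = 0.7364, pi_1 = 0.2636. Entropy rate H' = pi_0*H(p01) + pi_1*H(p10) = 0.7364*0.8943 + 0.2636*0.5602 = 0.8063

0.8063 bits/symbol


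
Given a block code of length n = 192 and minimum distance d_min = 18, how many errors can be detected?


Detection capability = d_min - 1 = 18 - 1 = 17

17 errors


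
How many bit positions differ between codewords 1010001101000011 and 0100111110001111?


Count differing positions: ^ ^ ^ . ^ ^ . . ^ ^ . . ^ ^ . . = 9 differences

9


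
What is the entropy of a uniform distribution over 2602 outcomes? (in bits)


H = log2(n) = log2(2602) = 11.3454

11.3454 bits


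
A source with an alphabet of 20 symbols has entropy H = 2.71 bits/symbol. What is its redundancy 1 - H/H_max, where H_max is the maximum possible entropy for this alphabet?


H_max = log2(K) = log2(20) = 4.3219 bits/symbol. Redundancy = 1 - H/H_max = 1 - 2.71/4.3219 = 1 - 0.627 = 0.373

0.373


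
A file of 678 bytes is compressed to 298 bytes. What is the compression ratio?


Ratio = original / compressed = 678 / 298 = 2.2752

2.2752


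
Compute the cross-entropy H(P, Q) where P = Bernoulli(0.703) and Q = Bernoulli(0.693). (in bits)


H(P,Q) = -p*log2(q) - (1-p)*log2(1-q). -0.703*log2(0.693) = 0.371938; -0.297*log2(0.307) = 0.505996. H(P,Q) = 0.371938 + 0.505996 = 0.8779

0.8779 bits


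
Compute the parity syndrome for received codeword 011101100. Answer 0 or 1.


Syndrome = XOR of all bits = 0 XOR 1 XOR 1 XOR 1 XOR 0 XOR 1 XOR 1 XOR 0 XOR 0 = 1

1


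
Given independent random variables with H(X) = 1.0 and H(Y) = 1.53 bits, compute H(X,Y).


For independent variables, H(X,Y) = H(X) + H(Y) = 1.0 + 1.53 = 2.53

2.53 bits


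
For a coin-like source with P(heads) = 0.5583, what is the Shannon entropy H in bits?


H = -p*log2(p) - (1-p)*log2(1-p). -0.5583*log2(0.5583) = 0.469468; -0.4417*log2(0.4417) = 0.520703. H = 0.469468 + 0.520703 = 0.9902

0.9902 bits


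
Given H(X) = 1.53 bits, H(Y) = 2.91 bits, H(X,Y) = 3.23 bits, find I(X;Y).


I(X;Y) = H(X) + H(Y) - H(X,Y) = 1.53 + 2.91 - 3.23 = 1.21

1.21 bits


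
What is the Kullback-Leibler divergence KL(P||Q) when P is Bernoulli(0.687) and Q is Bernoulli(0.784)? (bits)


KL = p*log2(p/q) + (1-p)*log2((1-p)/(1-q)) = 0.687*log2(0.687/0.784) + 0.313*log2(0.313/0.216) = 0.0366

0.0366 bits


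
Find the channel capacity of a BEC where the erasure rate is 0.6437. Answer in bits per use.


C = 1 - epsilon = 1 - 0.6437 = 0.3563

0.3563 bits


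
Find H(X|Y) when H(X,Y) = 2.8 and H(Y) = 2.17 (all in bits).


H(X|Y) = H(X,Y) - H(Y) = 2.8 - 2.17 = 0.63

0.63 bits


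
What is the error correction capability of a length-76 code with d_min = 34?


Correction capability = floor((d-1)/2) = floor((34-1)/2) = 16

16 errors


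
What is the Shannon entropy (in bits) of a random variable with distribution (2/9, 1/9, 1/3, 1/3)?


H = -sum(p_i * log2(p_i)). Terms: -(2/9)*log2(2/9) = 0.482206; -(1/9)*log2(1/9) = 0.352214; -(1/3)*log2(1/3) = 0.528321; -(1/3)*log2(1/3) = 0.528321. H = 0.482206 + 0.352214 + 0.528321 + 0.528321 = 1.8911

1.8911 bits


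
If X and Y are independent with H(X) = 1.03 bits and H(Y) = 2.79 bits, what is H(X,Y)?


For independent variables, H(X,Y) = H(X) + H(Y) = 1.03 + 2.79 = 3.82

3.82 bits


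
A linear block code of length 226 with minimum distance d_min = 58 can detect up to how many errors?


Detection capability = d_min - 1 = 58 - 1 = 57

57 errors


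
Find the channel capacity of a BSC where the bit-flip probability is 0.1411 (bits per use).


H(p) = -p*log2(p) - (1-p)*log2(1-p) = -0.1411*log2(0.1411) - 0.8589*log2(0.8589) = 0.398637 + 0.188475 = 0.5871. C = 1 - H(p) = 1 - 0.5871 = 0.4129

0.4129 bits


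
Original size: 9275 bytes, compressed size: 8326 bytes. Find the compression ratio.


Ratio = original / compressed = 9275 / 8326 = 1.114

1.114


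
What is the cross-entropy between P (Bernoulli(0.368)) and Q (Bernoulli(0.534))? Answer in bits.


H(P,Q) = -p*log2(q) - (1-p)*log2(1-q). -0.368*log2(0.534) = 0.333073; -0.632*log2(0.466) = 0.696210. H(P,Q) = 0.333073 + 0.696210 = 1.0293

1.0293 bits


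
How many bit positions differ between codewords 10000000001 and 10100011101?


Count differing positions: . . ^ . . . ^ ^ ^ . . = 4 differences

4


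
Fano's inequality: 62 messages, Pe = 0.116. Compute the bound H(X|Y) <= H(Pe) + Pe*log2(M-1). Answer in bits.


H(Pe) = -Pe*log2(Pe) - (1-Pe)*log2(1-Pe) = -0.116*log2(0.116) - 0.884*log2(0.884) = 0.360505 + 0.157247 = 0.5178. Pe*log2(M-1) = 0.116*log2(61) = 0.687966. Bound = H(Pe) + Pe*log2(M-1) = 0.360505 + 0.157247 + 0.687966 = 1.2057

1.2057 bits


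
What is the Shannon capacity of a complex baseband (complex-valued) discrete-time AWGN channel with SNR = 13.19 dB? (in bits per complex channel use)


SNR_linear = 10^(13.19/10) = 20.8449; C = log2(1 + SNR_linear) = log2(1 + 20.8449) = 4.4492

4.4492 bits/channel use


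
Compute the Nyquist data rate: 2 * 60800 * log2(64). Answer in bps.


Rate = 2 * B * log2(M) = 2 * 60800 * 6.0 = 729600.0

729600.0 bps


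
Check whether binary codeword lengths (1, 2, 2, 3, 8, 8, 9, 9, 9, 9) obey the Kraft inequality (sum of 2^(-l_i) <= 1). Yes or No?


Kraft sum = sum(2^(-l_i)) = 1.1406, need <= 1. Result: violated (a binary prefix-free code with these lengths cannot exist)

No


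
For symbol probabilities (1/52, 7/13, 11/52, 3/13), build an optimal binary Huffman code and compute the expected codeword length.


Huffman construction (repeatedly merge the two least-probable nodes; each merge adds 1 bit to every symbol beneath it): 1/52 + 11/52 = 3/13; 3/13 + 3/13 = 6/13; 6/13 + 7/13 = 1. Resulting codeword lengths (in the order the probabilities were given): (3, 1, 3, 2). L_avg = sum(p_i * l_i) = 1/52*3 + 7/13*1 + 11/52*3 + 3/13*2 = 22/13 = 1.6923

1.6923 bits


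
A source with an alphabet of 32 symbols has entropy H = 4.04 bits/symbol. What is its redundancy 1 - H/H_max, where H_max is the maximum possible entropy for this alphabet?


H_max = log2(K) = log2(32) = 5.0 bits/symbol. Redundancy = 1 - H/H_max = 1 - 4.04/5.0 = 1 - 0.808 = 0.192

0.192


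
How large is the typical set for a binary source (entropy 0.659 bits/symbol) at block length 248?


log2|A_typical| = nH = 248 * 0.659 = 163.432, so |A_typical| ~ 2^163.432 = 1.577e+49

1.577e+49


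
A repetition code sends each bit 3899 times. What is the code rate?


Rate = k/n = 1/3899

1/3899


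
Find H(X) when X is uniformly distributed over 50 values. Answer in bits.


H = log2(n) = log2(50) = 5.6439

5.6439 bits


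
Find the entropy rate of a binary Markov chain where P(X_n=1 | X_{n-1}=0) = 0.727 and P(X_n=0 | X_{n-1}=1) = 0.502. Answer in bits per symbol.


Stationary distribution: pi_0 = p10/(p01+p10) = 0.4085, pi_1 = 0.5915. Entropy rate H' = pi_0*H(p01) + pi_1*H(p10) = 0.4085*0.8457 + 0.5915*1.0 = 0.937

0.937 bits/symbol


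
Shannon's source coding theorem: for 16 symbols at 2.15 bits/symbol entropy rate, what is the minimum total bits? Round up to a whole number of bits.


Minimum bits >= n * H = 16 * 2.15 = 34.4, rounded up to a whole number of bits = 35

35 bits


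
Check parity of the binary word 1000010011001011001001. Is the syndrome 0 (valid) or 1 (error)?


Syndrome = XOR of all bits = 1 XOR 0 XOR 0 XOR 0 XOR 0 XOR 1 XOR 0 XOR 0 XOR 1 XOR 1 XOR 0 XOR 0 XOR 1 XOR 0 XOR 1 XOR 1 XOR 0 XOR 0 XOR 1 XOR 0 XOR 0 XOR 1 = 1

1


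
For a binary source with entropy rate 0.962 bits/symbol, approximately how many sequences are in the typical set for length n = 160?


log2|A_typical| = nH = 160 * 0.962 = 153.92, so |A_typical| ~ 2^153.92 = 2.160e+46

2.160e+46


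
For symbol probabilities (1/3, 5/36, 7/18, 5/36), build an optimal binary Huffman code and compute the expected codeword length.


Huffman construction (repeatedly merge the two least-probable nodes; each merge adds 1 bit to every symbol beneath it): 5/36 + 5/36 = 5/18; 5/18 + 1/3 = 11/18; 7/18 + 11/18 = 1. Resulting codeword lengths (in the order the probabilities were given): (2, 3, 1, 3). L_avg = sum(p_i * l_i) = 1/3*2 + 5/36*3 + 7/18*1 + 5/36*3 = 17/9 = 1.8889

1.8889 bits


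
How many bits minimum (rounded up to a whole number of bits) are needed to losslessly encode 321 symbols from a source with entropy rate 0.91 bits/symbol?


Minimum bits >= n * H = 321 * 0.91 = 292.11, rounded up to a whole number of bits = 293

293 bits


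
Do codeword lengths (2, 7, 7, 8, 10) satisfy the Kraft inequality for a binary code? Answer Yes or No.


Kraft sum = sum(2^(-l_i)) = 0.2705, need <= 1. Result: satisfied (a binary prefix-free code with these lengths exists)

Yes


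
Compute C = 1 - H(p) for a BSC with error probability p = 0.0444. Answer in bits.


H(p) = -p*log2(p) - (1-p)*log2(1-p) = -0.0444*log2(0.0444) - 0.9556*log2(0.9556) = 0.199502 + 0.062612 = 0.2621. C = 1 - H(p) = 1 - 0.2621 = 0.7379

0.7379 bits


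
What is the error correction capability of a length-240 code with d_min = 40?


Correction capability = floor((d-1)/2) = floor((40-1)/2) = 19

19 errors


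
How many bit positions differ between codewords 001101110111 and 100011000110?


Count differing positions: ^ . ^ ^ ^ . ^ ^ . . . ^ = 7 differences

7


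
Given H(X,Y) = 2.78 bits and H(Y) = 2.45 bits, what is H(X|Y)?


H(X|Y) = H(X,Y) - H(Y) = 2.78 - 2.45 = 0.33

0.33 bits


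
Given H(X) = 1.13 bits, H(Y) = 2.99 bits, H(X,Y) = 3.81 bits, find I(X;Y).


I(X;Y) = H(X) + H(Y) - H(X,Y) = 1.13 + 2.99 - 3.81 = 0.31

0.31 bits


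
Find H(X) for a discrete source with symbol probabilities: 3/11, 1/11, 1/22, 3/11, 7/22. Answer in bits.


H = -sum(p_i * log2(p_i)). Terms: -(3/11)*log2(3/11) = 0.511219; -(1/11)*log2(1/11) = 0.314494; -(1/22)*log2(1/22) = 0.202701; -(3/11)*log2(3/11) = 0.511219; -(7/22)*log2(7/22) = 0.525661. H = 0.511219 + 0.314494 + 0.202701 + 0.511219 + 0.525661 = 2.0653

2.0653 bits


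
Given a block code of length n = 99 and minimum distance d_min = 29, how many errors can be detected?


Detection capability = d_min - 1 = 29 - 1 = 28

28 errors


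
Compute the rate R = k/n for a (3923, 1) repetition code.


Rate = k/n = 1/3923

1/3923


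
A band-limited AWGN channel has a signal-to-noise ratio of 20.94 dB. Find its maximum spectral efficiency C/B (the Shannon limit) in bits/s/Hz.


SNR_linear = 10^(20.94/10) = 124.1652; C/B = log2(1 + SNR_linear) = log2(1 + 124.1652) = 6.9677

6.9677 bits/s/Hz


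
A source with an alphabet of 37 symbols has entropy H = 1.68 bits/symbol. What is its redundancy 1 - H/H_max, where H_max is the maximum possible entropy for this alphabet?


H_max = log2(K) = log2(37) = 5.2095 bits/symbol. Redundancy = 1 - H/H_max = 1 - 1.68/5.2095 = 1 - 0.3225 = 0.6775

0.6775


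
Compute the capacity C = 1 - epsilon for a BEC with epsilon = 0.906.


C = 1 - epsilon = 1 - 0.906 = 0.094

0.094 bits


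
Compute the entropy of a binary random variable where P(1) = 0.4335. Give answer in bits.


H = -p*log2(p) - (1-p)*log2(1-p). -0.4335*log2(0.4335) = 0.522756; -0.5665*log2(0.5665) = 0.464446. H = 0.522756 + 0.464446 = 0.9872

0.9872 bits


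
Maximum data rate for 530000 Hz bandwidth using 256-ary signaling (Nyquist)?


Rate = 2 * B * log2(M) = 2 * 530000 * 8.0 = 8480000.0

8480000.0 bps


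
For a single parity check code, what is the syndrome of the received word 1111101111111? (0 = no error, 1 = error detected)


Syndrome = XOR of all bits = 1 XOR 1 XOR 1 XOR 1 XOR 1 XOR 0 XOR 1 XOR 1 XOR 1 XOR 1 XOR 1 XOR 1 XOR 1 = 0

0


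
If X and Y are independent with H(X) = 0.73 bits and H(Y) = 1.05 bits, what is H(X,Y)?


For independent variables, H(X,Y) = H(X) + H(Y) = 0.73 + 1.05 = 1.78

1.78 bits


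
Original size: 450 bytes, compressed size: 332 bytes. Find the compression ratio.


Ratio = original / compressed = 450 / 332 = 1.3554

1.3554


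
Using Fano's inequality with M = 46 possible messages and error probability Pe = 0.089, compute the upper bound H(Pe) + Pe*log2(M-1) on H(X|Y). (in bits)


H(Pe) = -Pe*log2(Pe) - (1-Pe)*log2(1-Pe) = -0.089*log2(0.089) - 0.911*log2(0.911) = 0.310615 + 0.122509 = 0.4331. Pe*log2(M-1) = 0.089*log2(45) = 0.488775. Bound = H(Pe) + Pe*log2(M-1) = 0.310615 + 0.122509 + 0.488775 = 0.9219

0.9219 bits


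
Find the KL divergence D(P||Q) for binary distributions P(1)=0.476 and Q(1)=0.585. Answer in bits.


KL = p*log2(p/q) + (1-p)*log2((1-p)/(1-q)) = 0.476*log2(0.476/0.585) + 0.524*log2(0.524/0.415) = 0.0347

0.0347 bits


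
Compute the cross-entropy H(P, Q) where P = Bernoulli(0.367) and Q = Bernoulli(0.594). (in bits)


H(P,Q) = -p*log2(q) - (1-p)*log2(1-q). -0.367*log2(0.594) = 0.275788; -0.633*log2(0.406) = 0.823184. H(P,Q) = 0.275788 + 0.823184 = 1.099

1.099 bits


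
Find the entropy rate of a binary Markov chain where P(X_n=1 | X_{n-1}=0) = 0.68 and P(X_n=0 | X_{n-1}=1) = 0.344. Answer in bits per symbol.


Stationary distribution: pi_0 = p10/(p01+p10) = 0.3359, pi_1 = 0.6641. Entropy rate H' = pi_0*H(p01) + pi_1*H(p10) = 0.3359*0.9044 + 0.6641*0.9286 = 0.9205

0.9205 bits/symbol


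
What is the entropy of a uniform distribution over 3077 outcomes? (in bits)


H = log2(n) = log2(3077) = 11.5873

11.5873 bits


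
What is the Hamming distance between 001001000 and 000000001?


Count differing positions: . . ^ . . ^ . . ^ = 3 differences

3


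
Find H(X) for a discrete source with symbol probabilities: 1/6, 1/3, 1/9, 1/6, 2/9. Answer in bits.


H = -sum(p_i * log2(p_i)). Terms: -(1/6)*log2(1/6) = 0.430827; -(1/3)*log2(1/3) = 0.528321; -(1/9)*log2(1/9) = 0.352214; -(1/6)*log2(1/6) = 0.430827; -(2/9)*log2(2/9) = 0.482206. H = 0.430827 + 0.528321 + 0.352214 + 0.430827 + 0.482206 = 2.2244

2.2244 bits


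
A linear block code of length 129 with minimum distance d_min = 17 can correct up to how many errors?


Correction capability = floor((d-1)/2) = floor((17-1)/2) = 8

8 errors


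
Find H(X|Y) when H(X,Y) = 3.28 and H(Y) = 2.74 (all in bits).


H(X|Y) = H(X,Y) - H(Y) = 3.28 - 2.74 = 0.54

0.54 bits


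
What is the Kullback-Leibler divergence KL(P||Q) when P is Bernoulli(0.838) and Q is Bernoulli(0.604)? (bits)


KL = p*log2(p/q) + (1-p)*log2((1-p)/(1-q)) = 0.838*log2(0.838/0.604) + 0.162*log2(0.162/0.396) = 0.187

0.187 bits


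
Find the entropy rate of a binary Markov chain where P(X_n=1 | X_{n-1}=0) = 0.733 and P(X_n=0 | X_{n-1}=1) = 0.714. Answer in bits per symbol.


Stationary distribution: pi_0 = p10/(p01+p10) = 0.4934, pi_1 = 0.5066. Entropy rate H' = pi_0*H(p01) + pi_1*H(p10) = 0.4934*0.8371 + 0.5066*0.8635 = 0.8505

0.8505 bits/symbol


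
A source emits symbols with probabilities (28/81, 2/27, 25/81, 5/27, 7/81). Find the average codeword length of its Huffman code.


Huffman construction (repeatedly merge the two least-probable nodes; each merge adds 1 bit to every symbol beneath it): 2/27 + 7/81 = 13/81; 13/81 + 5/27 = 28/81; 25/81 + 28/81 = 53/81; 28/81 + 53/81 = 1. Resulting codeword lengths (in the order the probabilities were given): (2, 3, 2, 2, 3). L_avg = sum(p_i * l_i) = 28/81*2 + 2/27*3 + 25/81*2 + 5/27*2 + 7/81*3 = 175/81 = 2.1605

2.1605 bits


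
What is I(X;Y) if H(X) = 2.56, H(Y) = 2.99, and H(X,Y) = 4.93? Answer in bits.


I(X;Y) = H(X) + H(Y) - H(X,Y) = 2.56 + 2.99 - 4.93 = 0.62

0.62 bits


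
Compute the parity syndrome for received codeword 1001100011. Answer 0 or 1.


Syndrome = XOR of all bits = 1 XOR 0 XOR 0 XOR 1 XOR 1 XOR 0 XOR 0 XOR 0 XOR 1 XOR 1 = 1

1


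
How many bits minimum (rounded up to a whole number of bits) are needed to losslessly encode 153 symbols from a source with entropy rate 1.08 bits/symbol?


Minimum bits >= n * H = 153 * 1.08 = 165.24, rounded up to a whole number of bits = 166

166 bits
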